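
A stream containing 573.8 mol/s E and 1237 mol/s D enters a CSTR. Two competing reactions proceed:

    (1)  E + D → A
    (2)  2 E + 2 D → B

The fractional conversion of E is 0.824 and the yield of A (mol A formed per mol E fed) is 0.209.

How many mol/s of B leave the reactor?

176 mol/s

Yield of A: 1ξ₁ / 573.8 = 0.209 → ξ₁ = 119.9 mol/s.
Conversion of E: 1ξ₁ + 2ξ₂ = 0.824 × 573.8 = 472.8 → ξ₂ = 176.4 mol/s.
Outlet amounts (n = n₀ + Σ ν·ξ):
  E: 573.8 − 1(119.9) − 2(176.4) = 101
  D: 1237 − 1(119.9) − 2(176.4) = 764.2
  A: 0 + 1(119.9) = 119.9
  B: 0 + 1(176.4) = 176.4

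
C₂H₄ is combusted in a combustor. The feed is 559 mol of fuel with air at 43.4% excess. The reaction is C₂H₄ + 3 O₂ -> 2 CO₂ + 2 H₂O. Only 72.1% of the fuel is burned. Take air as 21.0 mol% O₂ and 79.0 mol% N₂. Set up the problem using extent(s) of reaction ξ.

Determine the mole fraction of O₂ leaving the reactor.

0.0996

Stoichiometric O₂ = 3 × 559 = 1677 mol; O₂ fed = 1677 × 1.434 = 2405 mol.
N₂ fed = 2405 × 79/21 = 9047 mol.
Fuel reacted = 0.721 × 559 → ξ = 403 mol.
Outlet (n = n₀ + ν ξ):
  C₂H₄: 559 − 1(403) = 156
  O₂: 2405 − 3(403) = 1196
  N₂: 9047 (inert)
  CO₂: 0 + 2(403) = 806.1
  H₂O: 0 + 2(403) = 806.1
Total out = 12010 mol; y_O₂ = 1196 / 12010 = 0.09955.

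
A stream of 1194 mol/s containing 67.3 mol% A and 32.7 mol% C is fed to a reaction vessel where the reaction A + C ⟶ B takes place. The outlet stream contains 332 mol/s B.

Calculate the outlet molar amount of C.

For B: n = n₀ + 1ξ → 332 = 0 + 1ξ, giving ξ = 332 mol/s.
Outlet amounts (n = n₀ + ν ξ):
  A: 803.6 − 1(332) = 471.6
  C: 390.4 − 1(332) = 58.44
  B: 0 + 1(332) = 332

58.4 mol/s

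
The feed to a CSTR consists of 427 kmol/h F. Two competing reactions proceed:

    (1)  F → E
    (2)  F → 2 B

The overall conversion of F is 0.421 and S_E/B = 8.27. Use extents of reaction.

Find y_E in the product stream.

Conversion of F: F consumed = 0.421 × 427 = 179.8 kmol/h = 1ξ₁ + 1ξ₂.
Selectivity: 1ξ₁ / (2ξ₂) = 8.27 → ξ₁ = 16.54 ξ₂.
Substitute: (1·16.54 + 1) ξ₂ = 179.8 → ξ₂ = 10.25 kmol/h, ξ₁ = 169.5 kmol/h.
Outlet amounts (n = n₀ + Σ ν·ξ):
  F: 427 − 1(169.5) − 1(10.25) = 247.2
  E: 0 + 1(169.5) = 169.5
  B: 0 + 2(10.25) = 20.5
Total out = 437.2 kmol/h; y_E = 169.5 / 437.2 = 0.3877.

0.388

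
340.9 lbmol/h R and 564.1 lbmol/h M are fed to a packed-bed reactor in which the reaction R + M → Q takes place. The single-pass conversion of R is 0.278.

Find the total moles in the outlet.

R reacted = 0.278 × 340.9 = 94.77 lbmol/h; ν_R = −1, so ξ = 94.77/1 = 94.77 lbmol/h.
Outlet amounts (n = n₀ + ν ξ):
  R: 340.9 − 1(94.77) = 246.1
  M: 564.1 − 1(94.77) = 469.3
  Q: 0 + 1(94.77) = 94.77
Total out = 246.1 + 469.3 + 94.77 = 810.2 lbmol/h.

810 lbmol/h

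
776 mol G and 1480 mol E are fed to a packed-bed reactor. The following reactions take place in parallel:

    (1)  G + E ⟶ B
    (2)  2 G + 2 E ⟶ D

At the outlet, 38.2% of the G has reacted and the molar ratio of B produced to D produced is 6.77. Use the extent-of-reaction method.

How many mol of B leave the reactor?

229 mol

Conversion of G: G consumed = 0.382 × 776 = 296.4 mol = 1ξ₁ + 2ξ₂.
Selectivity: 1ξ₁ / (1ξ₂) = 6.77 → ξ₁ = 6.77 ξ₂.
Substitute: (1·6.77 + 2) ξ₂ = 296.4 → ξ₂ = 33.8 mol, ξ₁ = 228.8 mol.
Outlet amounts (n = n₀ + Σ ν·ξ):
  G: 776 − 1(228.8) − 2(33.8) = 479.6
  E: 1480 − 1(228.8) − 2(33.8) = 1184
  B: 0 + 1(228.8) = 228.8
  D: 0 + 1(33.8) = 33.8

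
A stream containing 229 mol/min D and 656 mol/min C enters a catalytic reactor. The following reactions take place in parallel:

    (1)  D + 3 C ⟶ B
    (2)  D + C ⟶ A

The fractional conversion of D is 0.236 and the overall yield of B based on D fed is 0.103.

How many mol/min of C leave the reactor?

555 mol/min

Yield of B: 1ξ₁ / 229 = 0.103 → ξ₁ = 23.59 mol/min.
Conversion of D: 1ξ₁ + 1ξ₂ = 0.236 × 229 = 54.04 → ξ₂ = 30.46 mol/min.
Outlet amounts (n = n₀ + Σ ν·ξ):
  D: 229 − 1(23.59) − 1(30.46) = 175
  C: 656 − 3(23.59) − 1(30.46) = 554.8
  B: 0 + 1(23.59) = 23.59
  A: 0 + 1(30.46) = 30.46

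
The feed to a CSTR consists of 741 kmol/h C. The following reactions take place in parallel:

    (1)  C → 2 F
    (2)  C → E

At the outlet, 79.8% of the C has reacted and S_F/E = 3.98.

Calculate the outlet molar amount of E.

198 kmol/h

Conversion of C: C consumed = 0.798 × 741 = 591.3 kmol/h = 1ξ₁ + 1ξ₂.
Selectivity: 2ξ₁ / (1ξ₂) = 3.98 → ξ₁ = 1.99 ξ₂.
Substitute: (1·1.99 + 1) ξ₂ = 591.3 → ξ₂ = 197.8 kmol/h, ξ₁ = 393.6 kmol/h.
Outlet amounts (n = n₀ + Σ ν·ξ):
  C: 741 − 1(393.6) − 1(197.8) = 149.7
  F: 0 + 2(393.6) = 787.1
  E: 0 + 1(197.8) = 197.8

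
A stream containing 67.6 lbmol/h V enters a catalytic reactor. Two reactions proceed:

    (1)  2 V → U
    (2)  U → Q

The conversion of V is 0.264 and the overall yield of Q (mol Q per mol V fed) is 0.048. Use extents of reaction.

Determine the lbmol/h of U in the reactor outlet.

Conversion of V: V consumed = 2ξ₁ = 0.264 × 67.6 → ξ₁ = 8.923 lbmol/h.
Yield of Q: 1ξ₂ / 67.6 = 0.048 → ξ₂ = 3.245 lbmol/h.
Outlet amounts (n = n₀ + Σ ν·ξ):
  V: 67.6 − 2(8.923) = 49.75
  U: 0 + 1(8.923) − 1(3.245) = 5.678
  Q: 0 + 1(3.245) = 3.245

5.68 lbmol/h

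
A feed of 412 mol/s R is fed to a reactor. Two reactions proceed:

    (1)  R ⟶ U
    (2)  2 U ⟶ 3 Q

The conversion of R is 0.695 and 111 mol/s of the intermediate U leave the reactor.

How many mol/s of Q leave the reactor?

263 mol/s

Conversion of R: R consumed = 1ξ₁ = 0.695 × 412 → ξ₁ = 286.3 mol/s.
U balance: n_U = 0 + 1ξ₁ − 2ξ₂ = 111 → ξ₂ = (1·286.3 − 111)/2 = 87.67 mol/s.
Outlet amounts (n = n₀ + Σ ν·ξ):
  R: 412 − 1(286.3) = 125.7
  U: 0 + 1(286.3) − 2(87.67) = 111
  Q: 0 + 3(87.67) = 263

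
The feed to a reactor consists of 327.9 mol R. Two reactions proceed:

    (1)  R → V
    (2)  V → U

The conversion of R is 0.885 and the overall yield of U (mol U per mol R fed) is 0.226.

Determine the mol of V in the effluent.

Conversion of R: R consumed = 1ξ₁ = 0.885 × 327.9 → ξ₁ = 290.2 mol.
Yield of U: 1ξ₂ / 327.9 = 0.226 → ξ₂ = 74.11 mol.
Outlet amounts (n = n₀ + Σ ν·ξ):
  R: 327.9 − 1(290.2) = 37.71
  V: 0 + 1(290.2) − 1(74.11) = 216.1
  U: 0 + 1(74.11) = 74.11

216 mol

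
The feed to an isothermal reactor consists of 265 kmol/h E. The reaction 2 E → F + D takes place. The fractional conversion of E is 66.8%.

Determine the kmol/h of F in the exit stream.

E reacted = 0.668 × 265 = 177 kmol/h; ν_E = −2, so ξ = 177/2 = 88.51 kmol/h.
Outlet amounts (n = n₀ + ν ξ):
  E: 265 − 2(88.51) = 87.98
  F: 0 + 1(88.51) = 88.51
  D: 0 + 1(88.51) = 88.51

88.5 kmol/h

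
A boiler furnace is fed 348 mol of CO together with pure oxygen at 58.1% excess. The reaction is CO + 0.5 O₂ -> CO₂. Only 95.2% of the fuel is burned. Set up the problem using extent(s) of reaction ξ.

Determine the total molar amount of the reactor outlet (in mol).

457 mol

Stoichiometric O₂ = 0.5 × 348 = 174 mol; O₂ fed = 174 × 1.581 = 275.1 mol.
Fuel reacted = 0.952 × 348 → ξ = 331.3 mol.
Outlet (n = n₀ + ν ξ):
  CO: 348 − 1(331.3) = 16.7
  O₂: 275.1 − 0.5(331.3) = 109.4
  CO₂: 0 + 1(331.3) = 331.3
Total out = 16.7 + 109.4 + 331.3 = 457.4 mol.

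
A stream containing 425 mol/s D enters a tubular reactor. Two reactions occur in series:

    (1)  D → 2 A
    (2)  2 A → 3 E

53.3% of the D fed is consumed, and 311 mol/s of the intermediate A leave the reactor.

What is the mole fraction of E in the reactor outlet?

Conversion of D: D consumed = 1ξ₁ = 0.533 × 425 → ξ₁ = 226.5 mol/s.
A balance: n_A = 0 + 2ξ₁ − 2ξ₂ = 311 → ξ₂ = (2·226.5 − 311)/2 = 71.03 mol/s.
Outlet amounts (n = n₀ + Σ ν·ξ):
  D: 425 − 1(226.5) = 198.5
  A: 0 + 2(226.5) − 2(71.03) = 311
  E: 0 + 3(71.03) = 213.1
Total out = 722.5 mol/s; y_E = 213.1 / 722.5 = 0.2949.

0.295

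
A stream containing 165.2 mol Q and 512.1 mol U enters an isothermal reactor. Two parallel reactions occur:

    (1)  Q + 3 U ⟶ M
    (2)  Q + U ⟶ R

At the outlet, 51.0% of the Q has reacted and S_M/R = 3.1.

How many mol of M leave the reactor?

63.7 mol

Conversion of Q: Q consumed = 0.51 × 165.2 = 84.25 mol = 1ξ₁ + 1ξ₂.
Selectivity: 1ξ₁ / (1ξ₂) = 3.1 → ξ₁ = 3.1 ξ₂.
Substitute: (1·3.1 + 1) ξ₂ = 84.25 → ξ₂ = 20.55 mol, ξ₁ = 63.7 mol.
Outlet amounts (n = n₀ + Σ ν·ξ):
  Q: 165.2 − 1(63.7) − 1(20.55) = 80.95
  U: 512.1 − 3(63.7) − 1(20.55) = 300.4
  M: 0 + 1(63.7) = 63.7
  R: 0 + 1(20.55) = 20.55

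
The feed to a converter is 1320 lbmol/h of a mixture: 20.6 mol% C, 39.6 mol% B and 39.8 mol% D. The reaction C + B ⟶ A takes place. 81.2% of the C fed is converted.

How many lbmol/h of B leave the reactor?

302 lbmol/h

C reacted = 0.812 × 271.9 = 220.8 lbmol/h; ν_C = −1, so ξ = 220.8/1 = 220.8 lbmol/h.
Outlet amounts (n = n₀ + ν ξ):
  C: 271.9 − 1(220.8) = 51.12
  B: 522.7 − 1(220.8) = 301.9
  A: 0 + 1(220.8) = 220.8
  D: 525.4 (inert)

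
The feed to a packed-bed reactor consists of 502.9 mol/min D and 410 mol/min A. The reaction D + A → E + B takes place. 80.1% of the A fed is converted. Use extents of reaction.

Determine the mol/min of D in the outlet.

174 mol/min

A reacted = 0.801 × 410 = 328.4 mol/min; ν_A = −1, so ξ = 328.4/1 = 328.4 mol/min.
Outlet amounts (n = n₀ + ν ξ):
  D: 502.9 − 1(328.4) = 174.5
  A: 410 − 1(328.4) = 81.59
  E: 0 + 1(328.4) = 328.4
  B: 0 + 1(328.4) = 328.4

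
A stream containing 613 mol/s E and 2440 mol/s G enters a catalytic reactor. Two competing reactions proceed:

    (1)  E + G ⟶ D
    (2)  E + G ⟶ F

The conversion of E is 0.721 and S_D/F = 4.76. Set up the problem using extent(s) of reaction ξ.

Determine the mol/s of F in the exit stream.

Conversion of E: E consumed = 0.721 × 613 = 442 mol/s = 1ξ₁ + 1ξ₂.
Selectivity: 1ξ₁ / (1ξ₂) = 4.76 → ξ₁ = 4.76 ξ₂.
Substitute: (1·4.76 + 1) ξ₂ = 442 → ξ₂ = 76.73 mol/s, ξ₁ = 365.2 mol/s.
Outlet amounts (n = n₀ + Σ ν·ξ):
  E: 613 − 1(365.2) − 1(76.73) = 171
  G: 2440 − 1(365.2) − 1(76.73) = 1998
  D: 0 + 1(365.2) = 365.2
  F: 0 + 1(76.73) = 76.73

76.7 mol/s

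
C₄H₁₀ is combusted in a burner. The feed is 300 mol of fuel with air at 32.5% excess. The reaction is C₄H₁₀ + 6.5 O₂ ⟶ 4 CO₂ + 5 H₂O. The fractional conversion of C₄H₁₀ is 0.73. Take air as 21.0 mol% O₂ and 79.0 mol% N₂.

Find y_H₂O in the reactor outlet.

Stoichiometric O₂ = 6.5 × 300 = 1950 mol; O₂ fed = 1950 × 1.325 = 2584 mol.
N₂ fed = 2584 × 79/21 = 9720 mol.
Fuel reacted = 0.73 × 300 → ξ = 219 mol.
Outlet (n = n₀ + ν ξ):
  C₄H₁₀: 300 − 1(219) = 81
  O₂: 2584 − 6.5(219) = 1160
  N₂: 9720 (inert)
  CO₂: 0 + 4(219) = 876
  H₂O: 0 + 5(219) = 1095
Total out = 12930 mol; y_H₂O = 1095 / 12930 = 0.08467.

0.0847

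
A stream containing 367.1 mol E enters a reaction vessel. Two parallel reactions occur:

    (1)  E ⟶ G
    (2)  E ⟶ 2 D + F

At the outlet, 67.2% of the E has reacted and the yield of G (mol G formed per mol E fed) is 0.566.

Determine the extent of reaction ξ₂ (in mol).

ξ₂ = 38.9 mol

Yield of G: 1ξ₁ / 367.1 = 0.566 → ξ₁ = 207.8 mol.
Conversion of E: 1ξ₁ + 1ξ₂ = 0.672 × 367.1 = 246.7 → ξ₂ = 38.91 mol.
Outlet amounts (n = n₀ + Σ ν·ξ):
  E: 367.1 − 1(207.8) − 1(38.91) = 120.4
  G: 0 + 1(207.8) = 207.8
  D: 0 + 2(38.91) = 77.83
  F: 0 + 1(38.91) = 38.91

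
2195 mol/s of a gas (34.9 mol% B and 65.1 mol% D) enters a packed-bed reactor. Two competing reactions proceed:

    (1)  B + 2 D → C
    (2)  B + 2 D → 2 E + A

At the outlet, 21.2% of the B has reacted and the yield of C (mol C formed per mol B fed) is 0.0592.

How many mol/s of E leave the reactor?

Yield of C: 1ξ₁ / 766.1 = 0.0592 → ξ₁ = 45.35 mol/s.
Conversion of B: 1ξ₁ + 1ξ₂ = 0.212 × 766.1 = 162.4 → ξ₂ = 117.1 mol/s.
Outlet amounts (n = n₀ + Σ ν·ξ):
  B: 766.1 − 1(45.35) − 1(117.1) = 603.7
  D: 1429 − 2(45.35) − 2(117.1) = 1104
  C: 0 + 1(45.35) = 45.35
  E: 0 + 2(117.1) = 234.1
  A: 0 + 1(117.1) = 117.1

234 mol/s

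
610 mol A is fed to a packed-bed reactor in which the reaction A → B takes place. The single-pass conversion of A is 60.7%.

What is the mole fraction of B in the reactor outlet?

A reacted = 0.607 × 610 = 370.3 mol; ν_A = −1, so ξ = 370.3/1 = 370.3 mol.
Outlet amounts (n = n₀ + ν ξ):
  A: 610 − 1(370.3) = 239.7
  B: 0 + 1(370.3) = 370.3
Total out = 610 mol; y_B = 370.3 / 610 = 0.607.

0.607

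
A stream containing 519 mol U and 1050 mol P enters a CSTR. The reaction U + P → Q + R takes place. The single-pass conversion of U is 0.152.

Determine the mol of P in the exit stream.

971 mol

U reacted = 0.152 × 519 = 78.89 mol; ν_U = −1, so ξ = 78.89/1 = 78.89 mol.
Outlet amounts (n = n₀ + ν ξ):
  U: 519 − 1(78.89) = 440.1
  P: 1050 − 1(78.89) = 971.1
  Q: 0 + 1(78.89) = 78.89
  R: 0 + 1(78.89) = 78.89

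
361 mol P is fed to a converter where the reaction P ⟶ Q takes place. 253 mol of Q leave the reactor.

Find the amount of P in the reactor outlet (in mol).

For Q: n = n₀ + 1ξ → 253 = 0 + 1ξ, giving ξ = 253 mol.
Outlet amounts (n = n₀ + ν ξ):
  P: 361 − 1(253) = 108
  Q: 0 + 1(253) = 253

108 mol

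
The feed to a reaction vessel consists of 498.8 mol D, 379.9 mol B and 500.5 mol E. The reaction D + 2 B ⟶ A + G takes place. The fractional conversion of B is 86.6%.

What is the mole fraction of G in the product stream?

0.135

B reacted = 0.866 × 379.9 = 329 mol; ν_B = −2, so ξ = 329/2 = 164.5 mol.
Outlet amounts (n = n₀ + ν ξ):
  D: 498.8 − 1(164.5) = 334.3
  B: 379.9 − 2(164.5) = 50.91
  A: 0 + 1(164.5) = 164.5
  G: 0 + 1(164.5) = 164.5
  E: 500.5 (inert)
Total out = 1215 mol; y_G = 164.5 / 1215 = 0.1354.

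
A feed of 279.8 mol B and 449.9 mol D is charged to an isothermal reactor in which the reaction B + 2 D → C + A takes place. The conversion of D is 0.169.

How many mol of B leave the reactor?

242 mol

D reacted = 0.169 × 449.9 = 76.03 mol; ν_D = −2, so ξ = 76.03/2 = 38.02 mol.
Outlet amounts (n = n₀ + ν ξ):
  B: 279.8 − 1(38.02) = 241.8
  D: 449.9 − 2(38.02) = 373.9
  C: 0 + 1(38.02) = 38.02
  A: 0 + 1(38.02) = 38.02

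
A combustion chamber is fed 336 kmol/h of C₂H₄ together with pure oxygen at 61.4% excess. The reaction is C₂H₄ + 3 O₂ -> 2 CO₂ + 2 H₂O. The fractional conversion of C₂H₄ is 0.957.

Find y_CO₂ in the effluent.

0.328

Stoichiometric O₂ = 3 × 336 = 1008 kmol/h; O₂ fed = 1008 × 1.614 = 1627 kmol/h.
Fuel reacted = 0.957 × 336 → ξ = 321.6 kmol/h.
Outlet (n = n₀ + ν ξ):
  C₂H₄: 336 − 1(321.6) = 14.45
  O₂: 1627 − 3(321.6) = 662.3
  CO₂: 0 + 2(321.6) = 643.1
  H₂O: 0 + 2(321.6) = 643.1
Total out = 1963 kmol/h; y_CO₂ = 643.1 / 1963 = 0.3276.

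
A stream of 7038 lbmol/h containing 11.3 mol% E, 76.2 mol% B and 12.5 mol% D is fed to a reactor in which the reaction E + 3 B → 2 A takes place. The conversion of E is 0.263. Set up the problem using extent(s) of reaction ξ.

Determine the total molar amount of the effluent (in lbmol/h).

6620 lbmol/h

E reacted = 0.263 × 795.3 = 209.2 lbmol/h; ν_E = −1, so ξ = 209.2/1 = 209.2 lbmol/h.
Outlet amounts (n = n₀ + ν ξ):
  E: 795.3 − 1(209.2) = 586.1
  B: 5363 − 3(209.2) = 4735
  A: 0 + 2(209.2) = 418.3
  D: 879.8 (inert)
Total out = 586.1 + 4735 + 418.3 + 879.8 = 6620 lbmol/h.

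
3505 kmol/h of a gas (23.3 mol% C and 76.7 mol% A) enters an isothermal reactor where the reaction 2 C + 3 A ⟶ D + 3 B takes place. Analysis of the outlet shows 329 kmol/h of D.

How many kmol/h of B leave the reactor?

987 kmol/h

For D: n = n₀ + 1ξ → 329 = 0 + 1ξ, giving ξ = 329 kmol/h.
Outlet amounts (n = n₀ + ν ξ):
  C: 816.7 − 2(329) = 158.7
  A: 2688 − 3(329) = 1701
  D: 0 + 1(329) = 329
  B: 0 + 3(329) = 987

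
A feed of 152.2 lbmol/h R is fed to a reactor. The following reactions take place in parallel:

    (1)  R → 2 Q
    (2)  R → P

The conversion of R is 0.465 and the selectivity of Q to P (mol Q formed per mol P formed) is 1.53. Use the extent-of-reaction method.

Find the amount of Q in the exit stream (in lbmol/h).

Conversion of R: R consumed = 0.465 × 152.2 = 70.77 lbmol/h = 1ξ₁ + 1ξ₂.
Selectivity: 2ξ₁ / (1ξ₂) = 1.53 → ξ₁ = 0.765 ξ₂.
Substitute: (1·0.765 + 1) ξ₂ = 70.77 → ξ₂ = 40.1 lbmol/h, ξ₁ = 30.67 lbmol/h.
Outlet amounts (n = n₀ + Σ ν·ξ):
  R: 152.2 − 1(30.67) − 1(40.1) = 81.43
  Q: 0 + 2(30.67) = 61.35
  P: 0 + 1(40.1) = 40.1

61.3 lbmol/h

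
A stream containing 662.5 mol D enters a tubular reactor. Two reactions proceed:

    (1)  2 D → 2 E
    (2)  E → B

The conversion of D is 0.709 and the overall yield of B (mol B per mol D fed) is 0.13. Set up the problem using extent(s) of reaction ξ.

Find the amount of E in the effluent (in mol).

384 mol

Conversion of D: D consumed = 2ξ₁ = 0.709 × 662.5 → ξ₁ = 234.9 mol.
Yield of B: 1ξ₂ / 662.5 = 0.13 → ξ₂ = 86.12 mol.
Outlet amounts (n = n₀ + Σ ν·ξ):
  D: 662.5 − 2(234.9) = 192.8
  E: 0 + 2(234.9) − 1(86.12) = 383.6
  B: 0 + 1(86.12) = 86.12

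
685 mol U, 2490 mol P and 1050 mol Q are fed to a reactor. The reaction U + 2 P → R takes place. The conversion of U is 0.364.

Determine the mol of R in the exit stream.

249 mol

U reacted = 0.364 × 685 = 249.3 mol; ν_U = −1, so ξ = 249.3/1 = 249.3 mol.
Outlet amounts (n = n₀ + ν ξ):
  U: 685 − 1(249.3) = 435.7
  P: 2490 − 2(249.3) = 1991
  R: 0 + 1(249.3) = 249.3
  Q: 1050 (inert)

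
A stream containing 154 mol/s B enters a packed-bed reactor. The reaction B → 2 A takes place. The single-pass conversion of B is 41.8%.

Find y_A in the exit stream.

B reacted = 0.418 × 154 = 64.37 mol/s; ν_B = −1, so ξ = 64.37/1 = 64.37 mol/s.
Outlet amounts (n = n₀ + ν ξ):
  B: 154 − 1(64.37) = 89.63
  A: 0 + 2(64.37) = 128.7
Total out = 218.4 mol/s; y_A = 128.7 / 218.4 = 0.5896.

0.59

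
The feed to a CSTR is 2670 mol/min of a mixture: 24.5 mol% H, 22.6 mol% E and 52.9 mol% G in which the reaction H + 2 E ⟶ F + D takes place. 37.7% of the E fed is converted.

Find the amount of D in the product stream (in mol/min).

114 mol/min

E reacted = 0.377 × 603.4 = 227.5 mol/min; ν_E = −2, so ξ = 227.5/2 = 113.7 mol/min.
Outlet amounts (n = n₀ + ν ξ):
  H: 654.1 − 1(113.7) = 540.4
  E: 603.4 − 2(113.7) = 375.9
  F: 0 + 1(113.7) = 113.7
  D: 0 + 1(113.7) = 113.7
  G: 1412 (inert)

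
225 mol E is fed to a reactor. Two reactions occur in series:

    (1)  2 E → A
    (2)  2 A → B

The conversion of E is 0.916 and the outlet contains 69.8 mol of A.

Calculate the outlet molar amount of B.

Conversion of E: E consumed = 2ξ₁ = 0.916 × 225 → ξ₁ = 103 mol.
A balance: n_A = 0 + 1ξ₁ − 2ξ₂ = 69.8 → ξ₂ = (1·103 − 69.8)/2 = 16.62 mol.
Outlet amounts (n = n₀ + Σ ν·ξ):
  E: 225 − 2(103) = 18.9
  A: 0 + 1(103) − 2(16.62) = 69.8
  B: 0 + 1(16.62) = 16.62

16.6 mol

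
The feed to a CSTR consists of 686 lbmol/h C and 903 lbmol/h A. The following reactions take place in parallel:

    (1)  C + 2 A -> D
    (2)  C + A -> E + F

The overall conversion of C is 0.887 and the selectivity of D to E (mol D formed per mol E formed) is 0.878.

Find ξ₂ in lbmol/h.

ξ₂ = 324 lbmol/h

Conversion of C: C consumed = 0.887 × 686 = 608.5 lbmol/h = 1ξ₁ + 1ξ₂.
Selectivity: 1ξ₁ / (1ξ₂) = 0.878 → ξ₁ = 0.878 ξ₂.
Substitute: (1·0.878 + 1) ξ₂ = 608.5 → ξ₂ = 324 lbmol/h, ξ₁ = 284.5 lbmol/h.
Outlet amounts (n = n₀ + Σ ν·ξ):
  C: 686 − 1(284.5) − 1(324) = 77.52
  A: 903 − 2(284.5) − 1(324) = 10.04
  D: 0 + 1(284.5) = 284.5
  E: 0 + 1(324) = 324
  F: 0 + 1(324) = 324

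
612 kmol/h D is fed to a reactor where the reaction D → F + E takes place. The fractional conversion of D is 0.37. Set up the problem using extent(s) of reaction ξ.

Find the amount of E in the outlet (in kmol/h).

D reacted = 0.37 × 612 = 226.4 kmol/h; ν_D = −1, so ξ = 226.4/1 = 226.4 kmol/h.
Outlet amounts (n = n₀ + ν ξ):
  D: 612 − 1(226.4) = 385.6
  F: 0 + 1(226.4) = 226.4
  E: 0 + 1(226.4) = 226.4

226 kmol/h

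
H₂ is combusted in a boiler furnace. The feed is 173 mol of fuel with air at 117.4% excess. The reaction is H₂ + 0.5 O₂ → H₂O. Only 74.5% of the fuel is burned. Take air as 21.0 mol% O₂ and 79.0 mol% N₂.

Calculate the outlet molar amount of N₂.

707 mol

Stoichiometric O₂ = 0.5 × 173 = 86.5 mol; O₂ fed = 86.5 × 2.174 = 188.1 mol.
N₂ fed = 188.1 × 79/21 = 707.4 mol.
Fuel reacted = 0.745 × 173 → ξ = 128.9 mol.
Outlet (n = n₀ + ν ξ):
  H₂: 173 − 1(128.9) = 44.12
  O₂: 188.1 − 0.5(128.9) = 123.6
  N₂: 707.4 (inert)
  H₂O: 0 + 1(128.9) = 128.9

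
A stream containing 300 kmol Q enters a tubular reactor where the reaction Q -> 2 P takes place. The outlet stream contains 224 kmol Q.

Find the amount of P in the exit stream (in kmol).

152 kmol

For Q: n = n₀ − 1ξ → 224 = 300 − 1ξ, giving ξ = 76 kmol.
Outlet amounts (n = n₀ + ν ξ):
  Q: 300 − 1(76) = 224
  P: 0 + 2(76) = 152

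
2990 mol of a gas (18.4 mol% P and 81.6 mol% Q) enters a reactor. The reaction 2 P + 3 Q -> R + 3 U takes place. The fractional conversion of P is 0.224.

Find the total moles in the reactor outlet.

P reacted = 0.224 × 550.2 = 123.2 mol; ν_P = −2, so ξ = 123.2/2 = 61.62 mol.
Outlet amounts (n = n₀ + ν ξ):
  P: 550.2 − 2(61.62) = 426.9
  Q: 2440 − 3(61.62) = 2255
  R: 0 + 1(61.62) = 61.62
  U: 0 + 3(61.62) = 184.9
Total out = 426.9 + 2255 + 61.62 + 184.9 = 2928 mol.

2930 mol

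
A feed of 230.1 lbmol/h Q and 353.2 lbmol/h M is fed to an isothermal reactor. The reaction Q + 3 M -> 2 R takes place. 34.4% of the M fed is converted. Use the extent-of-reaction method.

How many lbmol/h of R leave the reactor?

81 lbmol/h

M reacted = 0.344 × 353.2 = 121.5 lbmol/h; ν_M = −3, so ξ = 121.5/3 = 40.5 lbmol/h.
Outlet amounts (n = n₀ + ν ξ):
  Q: 230.1 − 1(40.5) = 189.6
  M: 353.2 − 3(40.5) = 231.7
  R: 0 + 2(40.5) = 81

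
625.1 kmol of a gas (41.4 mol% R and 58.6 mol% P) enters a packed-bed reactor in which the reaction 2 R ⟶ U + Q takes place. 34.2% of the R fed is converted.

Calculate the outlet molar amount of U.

R reacted = 0.342 × 258.8 = 88.51 kmol; ν_R = −2, so ξ = 88.51/2 = 44.25 kmol.
Outlet amounts (n = n₀ + ν ξ):
  R: 258.8 − 2(44.25) = 170.3
  U: 0 + 1(44.25) = 44.25
  Q: 0 + 1(44.25) = 44.25
  P: 366.3 (inert)

44.3 kmol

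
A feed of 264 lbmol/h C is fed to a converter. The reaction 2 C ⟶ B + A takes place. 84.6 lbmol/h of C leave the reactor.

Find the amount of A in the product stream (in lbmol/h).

89.7 lbmol/h

For C: n = n₀ − 2ξ → 84.6 = 264 − 2ξ, giving ξ = 89.7 lbmol/h.
Outlet amounts (n = n₀ + ν ξ):
  C: 264 − 2(89.7) = 84.6
  B: 0 + 1(89.7) = 89.7
  A: 0 + 1(89.7) = 89.7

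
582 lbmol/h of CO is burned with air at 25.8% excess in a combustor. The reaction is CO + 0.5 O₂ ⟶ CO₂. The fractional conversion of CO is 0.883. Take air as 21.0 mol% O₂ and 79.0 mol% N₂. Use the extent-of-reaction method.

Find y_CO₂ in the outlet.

Stoichiometric O₂ = 0.5 × 582 = 291 lbmol/h; O₂ fed = 291 × 1.258 = 366.1 lbmol/h.
N₂ fed = 366.1 × 79/21 = 1377 lbmol/h.
Fuel reacted = 0.883 × 582 → ξ = 513.9 lbmol/h.
Outlet (n = n₀ + ν ξ):
  CO: 582 − 1(513.9) = 68.09
  O₂: 366.1 − 0.5(513.9) = 109.1
  N₂: 1377 (inert)
  CO₂: 0 + 1(513.9) = 513.9
Total out = 2068 lbmol/h; y_CO₂ = 513.9 / 2068 = 0.2485.

0.248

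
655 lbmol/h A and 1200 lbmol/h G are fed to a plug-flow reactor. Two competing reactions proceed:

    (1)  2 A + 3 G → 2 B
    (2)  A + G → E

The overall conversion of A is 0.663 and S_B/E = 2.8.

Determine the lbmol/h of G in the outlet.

Conversion of A: A consumed = 0.663 × 655 = 434.3 lbmol/h = 2ξ₁ + 1ξ₂.
Selectivity: 2ξ₁ / (1ξ₂) = 2.8 → ξ₁ = 1.4 ξ₂.
Substitute: (2·1.4 + 1) ξ₂ = 434.3 → ξ₂ = 114.3 lbmol/h, ξ₁ = 160 lbmol/h.
Outlet amounts (n = n₀ + Σ ν·ξ):
  A: 655 − 2(160) − 1(114.3) = 220.7
  G: 1200 − 3(160) − 1(114.3) = 605.7
  B: 0 + 2(160) = 320
  E: 0 + 1(114.3) = 114.3

606 lbmol/h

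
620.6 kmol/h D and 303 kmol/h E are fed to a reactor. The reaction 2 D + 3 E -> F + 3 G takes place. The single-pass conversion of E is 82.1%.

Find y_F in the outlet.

E reacted = 0.821 × 303 = 248.8 kmol/h; ν_E = −3, so ξ = 248.8/3 = 82.92 kmol/h.
Outlet amounts (n = n₀ + ν ξ):
  D: 620.6 − 2(82.92) = 454.8
  E: 303 − 3(82.92) = 54.24
  F: 0 + 1(82.92) = 82.92
  G: 0 + 3(82.92) = 248.8
Total out = 840.7 kmol/h; y_F = 82.92 / 840.7 = 0.09864.

0.0986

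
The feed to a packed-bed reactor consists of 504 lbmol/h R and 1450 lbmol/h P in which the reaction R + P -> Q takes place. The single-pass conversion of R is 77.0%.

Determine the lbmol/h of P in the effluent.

1060 lbmol/h

R reacted = 0.77 × 504 = 388.1 lbmol/h; ν_R = −1, so ξ = 388.1/1 = 388.1 lbmol/h.
Outlet amounts (n = n₀ + ν ξ):
  R: 504 − 1(388.1) = 115.9
  P: 1450 − 1(388.1) = 1062
  Q: 0 + 1(388.1) = 388.1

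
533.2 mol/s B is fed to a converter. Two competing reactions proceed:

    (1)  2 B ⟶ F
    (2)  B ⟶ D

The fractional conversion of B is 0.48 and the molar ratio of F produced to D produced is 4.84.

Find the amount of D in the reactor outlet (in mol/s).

24 mol/s

Conversion of B: B consumed = 0.48 × 533.2 = 255.9 mol/s = 2ξ₁ + 1ξ₂.
Selectivity: 1ξ₁ / (1ξ₂) = 4.84 → ξ₁ = 4.84 ξ₂.
Substitute: (2·4.84 + 1) ξ₂ = 255.9 → ξ₂ = 23.96 mol/s, ξ₁ = 116 mol/s.
Outlet amounts (n = n₀ + Σ ν·ξ):
  B: 533.2 − 2(116) − 1(23.96) = 277.3
  F: 0 + 1(116) = 116
  D: 0 + 1(23.96) = 23.96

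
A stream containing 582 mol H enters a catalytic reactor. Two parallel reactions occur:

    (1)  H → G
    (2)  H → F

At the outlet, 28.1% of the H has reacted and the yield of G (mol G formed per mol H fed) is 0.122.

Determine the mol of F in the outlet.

Yield of G: 1ξ₁ / 582 = 0.122 → ξ₁ = 71 mol.
Conversion of H: 1ξ₁ + 1ξ₂ = 0.281 × 582 = 163.5 → ξ₂ = 92.54 mol.
Outlet amounts (n = n₀ + Σ ν·ξ):
  H: 582 − 1(71) − 1(92.54) = 418.5
  G: 0 + 1(71) = 71
  F: 0 + 1(92.54) = 92.54

92.5 mol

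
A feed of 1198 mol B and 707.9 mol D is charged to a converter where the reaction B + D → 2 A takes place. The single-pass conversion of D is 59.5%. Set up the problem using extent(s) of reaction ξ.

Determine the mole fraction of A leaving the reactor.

D reacted = 0.595 × 707.9 = 421.2 mol; ν_D = −1, so ξ = 421.2/1 = 421.2 mol.
Outlet amounts (n = n₀ + ν ξ):
  B: 1198 − 1(421.2) = 776.8
  D: 707.9 − 1(421.2) = 286.7
  A: 0 + 2(421.2) = 842.4
Total out = 1906 mol; y_A = 842.4 / 1906 = 0.442.

0.442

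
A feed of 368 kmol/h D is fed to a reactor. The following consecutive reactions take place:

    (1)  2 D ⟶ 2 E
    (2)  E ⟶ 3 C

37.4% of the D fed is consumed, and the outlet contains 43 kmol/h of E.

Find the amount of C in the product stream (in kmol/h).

284 kmol/h

Conversion of D: D consumed = 2ξ₁ = 0.374 × 368 → ξ₁ = 68.82 kmol/h.
E balance: n_E = 0 + 2ξ₁ − 1ξ₂ = 43 → ξ₂ = (2·68.82 − 43)/1 = 94.63 kmol/h.
Outlet amounts (n = n₀ + Σ ν·ξ):
  D: 368 − 2(68.82) = 230.4
  E: 0 + 2(68.82) − 1(94.63) = 43
  C: 0 + 3(94.63) = 283.9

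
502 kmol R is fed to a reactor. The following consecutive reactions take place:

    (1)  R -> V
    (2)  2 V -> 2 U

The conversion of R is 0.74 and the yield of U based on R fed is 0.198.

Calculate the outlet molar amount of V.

Conversion of R: R consumed = 1ξ₁ = 0.74 × 502 → ξ₁ = 371.5 kmol.
Yield of U: 2ξ₂ / 502 = 0.198 → ξ₂ = 49.7 kmol.
Outlet amounts (n = n₀ + Σ ν·ξ):
  R: 502 − 1(371.5) = 130.5
  V: 0 + 1(371.5) − 2(49.7) = 272.1
  U: 0 + 2(49.7) = 99.4

272 kmol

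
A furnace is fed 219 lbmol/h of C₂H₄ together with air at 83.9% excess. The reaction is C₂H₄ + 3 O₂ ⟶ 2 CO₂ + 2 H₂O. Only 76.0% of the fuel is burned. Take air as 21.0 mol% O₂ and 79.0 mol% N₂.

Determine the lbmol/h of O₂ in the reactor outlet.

709 lbmol/h

Stoichiometric O₂ = 3 × 219 = 657 lbmol/h; O₂ fed = 657 × 1.839 = 1208 lbmol/h.
N₂ fed = 1208 × 79/21 = 4545 lbmol/h.
Fuel reacted = 0.76 × 219 → ξ = 166.4 lbmol/h.
Outlet (n = n₀ + ν ξ):
  C₂H₄: 219 − 1(166.4) = 52.56
  O₂: 1208 − 3(166.4) = 708.9
  N₂: 4545 (inert)
  CO₂: 0 + 2(166.4) = 332.9
  H₂O: 0 + 2(166.4) = 332.9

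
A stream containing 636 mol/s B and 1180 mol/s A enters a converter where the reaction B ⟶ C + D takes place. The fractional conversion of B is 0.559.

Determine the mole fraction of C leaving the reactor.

0.164

B reacted = 0.559 × 636 = 355.5 mol/s; ν_B = −1, so ξ = 355.5/1 = 355.5 mol/s.
Outlet amounts (n = n₀ + ν ξ):
  B: 636 − 1(355.5) = 280.5
  C: 0 + 1(355.5) = 355.5
  D: 0 + 1(355.5) = 355.5
  A: 1180 (inert)
Total out = 2172 mol/s; y_C = 355.5 / 2172 = 0.1637.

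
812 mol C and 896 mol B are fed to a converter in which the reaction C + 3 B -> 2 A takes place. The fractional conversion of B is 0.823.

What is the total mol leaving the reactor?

B reacted = 0.823 × 896 = 737.4 mol; ν_B = −3, so ξ = 737.4/3 = 245.8 mol.
Outlet amounts (n = n₀ + ν ξ):
  C: 812 − 1(245.8) = 566.2
  B: 896 − 3(245.8) = 158.6
  A: 0 + 2(245.8) = 491.6
Total out = 566.2 + 158.6 + 491.6 = 1216 mol.

1220 mol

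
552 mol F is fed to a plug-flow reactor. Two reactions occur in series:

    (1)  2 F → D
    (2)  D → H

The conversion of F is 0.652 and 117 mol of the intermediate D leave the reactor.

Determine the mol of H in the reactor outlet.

Conversion of F: F consumed = 2ξ₁ = 0.652 × 552 → ξ₁ = 180 mol.
D balance: n_D = 0 + 1ξ₁ − 1ξ₂ = 117 → ξ₂ = (1·180 − 117)/1 = 62.95 mol.
Outlet amounts (n = n₀ + Σ ν·ξ):
  F: 552 − 2(180) = 192.1
  D: 0 + 1(180) − 1(62.95) = 117
  H: 0 + 1(62.95) = 62.95

63 mol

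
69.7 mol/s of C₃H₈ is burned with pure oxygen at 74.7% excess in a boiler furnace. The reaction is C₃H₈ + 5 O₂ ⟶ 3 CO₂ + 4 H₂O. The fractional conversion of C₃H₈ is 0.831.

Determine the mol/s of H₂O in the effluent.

Stoichiometric O₂ = 5 × 69.7 = 348.5 mol/s; O₂ fed = 348.5 × 1.747 = 608.8 mol/s.
Fuel reacted = 0.831 × 69.7 → ξ = 57.92 mol/s.
Outlet (n = n₀ + ν ξ):
  C₃H₈: 69.7 − 1(57.92) = 11.78
  O₂: 608.8 − 5(57.92) = 319.2
  CO₂: 0 + 3(57.92) = 173.8
  H₂O: 0 + 4(57.92) = 231.7

232 mol/s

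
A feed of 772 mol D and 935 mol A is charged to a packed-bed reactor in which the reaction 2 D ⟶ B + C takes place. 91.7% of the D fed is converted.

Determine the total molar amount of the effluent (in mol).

D reacted = 0.917 × 772 = 707.9 mol; ν_D = −2, so ξ = 707.9/2 = 354 mol.
Outlet amounts (n = n₀ + ν ξ):
  D: 772 − 2(354) = 64.08
  B: 0 + 1(354) = 354
  C: 0 + 1(354) = 354
  A: 935 (inert)
Total out = 64.08 + 354 + 354 + 935 = 1707 mol.

1710 mol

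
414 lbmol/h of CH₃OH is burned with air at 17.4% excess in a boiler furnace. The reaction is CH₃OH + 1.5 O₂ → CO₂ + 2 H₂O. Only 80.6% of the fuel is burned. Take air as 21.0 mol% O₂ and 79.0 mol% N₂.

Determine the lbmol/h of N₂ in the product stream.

Stoichiometric O₂ = 1.5 × 414 = 621 lbmol/h; O₂ fed = 621 × 1.174 = 729.1 lbmol/h.
N₂ fed = 729.1 × 79/21 = 2743 lbmol/h.
Fuel reacted = 0.806 × 414 → ξ = 333.7 lbmol/h.
Outlet (n = n₀ + ν ξ):
  CH₃OH: 414 − 1(333.7) = 80.32
  O₂: 729.1 − 1.5(333.7) = 228.5
  N₂: 2743 (inert)
  CO₂: 0 + 1(333.7) = 333.7
  H₂O: 0 + 2(333.7) = 667.4

2740 lbmol/h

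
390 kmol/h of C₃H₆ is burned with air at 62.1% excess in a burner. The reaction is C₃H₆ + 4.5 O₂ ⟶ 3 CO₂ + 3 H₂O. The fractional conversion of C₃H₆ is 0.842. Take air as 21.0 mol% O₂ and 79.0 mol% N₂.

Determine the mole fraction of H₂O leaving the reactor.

0.0699

Stoichiometric O₂ = 4.5 × 390 = 1755 kmol/h; O₂ fed = 1755 × 1.621 = 2845 kmol/h.
N₂ fed = 2845 × 79/21 = 10700 kmol/h.
Fuel reacted = 0.842 × 390 → ξ = 328.4 kmol/h.
Outlet (n = n₀ + ν ξ):
  C₃H₆: 390 − 1(328.4) = 61.62
  O₂: 2845 − 4.5(328.4) = 1367
  N₂: 10700 (inert)
  CO₂: 0 + 3(328.4) = 985.1
  H₂O: 0 + 3(328.4) = 985.1
Total out = 14100 kmol/h; y_H₂O = 985.1 / 14100 = 0.06986.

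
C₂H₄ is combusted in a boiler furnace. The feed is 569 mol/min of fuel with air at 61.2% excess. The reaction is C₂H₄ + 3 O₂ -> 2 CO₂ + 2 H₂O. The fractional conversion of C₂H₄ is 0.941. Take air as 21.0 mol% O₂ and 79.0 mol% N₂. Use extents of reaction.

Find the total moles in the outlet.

13700 mol/min

Stoichiometric O₂ = 3 × 569 = 1707 mol/min; O₂ fed = 1707 × 1.612 = 2752 mol/min.
N₂ fed = 2752 × 79/21 = 10350 mol/min.
Fuel reacted = 0.941 × 569 → ξ = 535.4 mol/min.
Outlet (n = n₀ + ν ξ):
  C₂H₄: 569 − 1(535.4) = 33.57
  O₂: 2752 − 3(535.4) = 1145
  N₂: 10350 (inert)
  CO₂: 0 + 2(535.4) = 1071
  H₂O: 0 + 2(535.4) = 1071
Total out = 33.57 + 1145 + 10350 + 1071 + 1071 = 13670 mol/min.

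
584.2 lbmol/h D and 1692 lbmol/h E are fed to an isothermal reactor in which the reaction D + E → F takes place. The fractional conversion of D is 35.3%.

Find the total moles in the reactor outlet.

D reacted = 0.353 × 584.2 = 206.2 lbmol/h; ν_D = −1, so ξ = 206.2/1 = 206.2 lbmol/h.
Outlet amounts (n = n₀ + ν ξ):
  D: 584.2 − 1(206.2) = 378
  E: 1692 − 1(206.2) = 1486
  F: 0 + 1(206.2) = 206.2
Total out = 378 + 1486 + 206.2 = 2070 lbmol/h.

2070 lbmol/h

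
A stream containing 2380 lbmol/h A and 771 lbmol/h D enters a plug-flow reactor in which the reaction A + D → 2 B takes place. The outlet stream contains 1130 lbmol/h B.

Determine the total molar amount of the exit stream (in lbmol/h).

3150 lbmol/h

For B: n = n₀ + 2ξ → 1130 = 0 + 2ξ, giving ξ = 565 lbmol/h.
Outlet amounts (n = n₀ + ν ξ):
  A: 2380 − 1(565) = 1815
  D: 771 − 1(565) = 206
  B: 0 + 2(565) = 1130
Total out = 1815 + 206 + 1130 = 3151 lbmol/h.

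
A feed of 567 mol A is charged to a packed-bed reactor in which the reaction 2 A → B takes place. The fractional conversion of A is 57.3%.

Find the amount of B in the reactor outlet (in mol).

A reacted = 0.573 × 567 = 324.9 mol; ν_A = −2, so ξ = 324.9/2 = 162.4 mol.
Outlet amounts (n = n₀ + ν ξ):
  A: 567 − 2(162.4) = 242.1
  B: 0 + 1(162.4) = 162.4

162 mol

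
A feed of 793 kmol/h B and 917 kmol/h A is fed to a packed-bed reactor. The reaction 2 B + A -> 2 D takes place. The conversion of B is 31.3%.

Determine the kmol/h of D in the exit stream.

248 kmol/h

B reacted = 0.313 × 793 = 248.2 kmol/h; ν_B = −2, so ξ = 248.2/2 = 124.1 kmol/h.
Outlet amounts (n = n₀ + ν ξ):
  B: 793 − 2(124.1) = 544.8
  A: 917 − 1(124.1) = 792.9
  D: 0 + 2(124.1) = 248.2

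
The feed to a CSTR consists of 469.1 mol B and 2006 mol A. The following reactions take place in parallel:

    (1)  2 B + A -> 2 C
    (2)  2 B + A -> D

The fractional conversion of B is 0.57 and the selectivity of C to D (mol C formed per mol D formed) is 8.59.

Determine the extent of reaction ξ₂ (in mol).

ξ₂ = 25.2 mol

Conversion of B: B consumed = 0.57 × 469.1 = 267.4 mol = 2ξ₁ + 2ξ₂.
Selectivity: 2ξ₁ / (1ξ₂) = 8.59 → ξ₁ = 4.295 ξ₂.
Substitute: (2·4.295 + 2) ξ₂ = 267.4 → ξ₂ = 25.25 mol, ξ₁ = 108.4 mol.
Outlet amounts (n = n₀ + Σ ν·ξ):
  B: 469.1 − 2(108.4) − 2(25.25) = 201.7
  A: 2006 − 1(108.4) − 1(25.25) = 1872
  C: 0 + 2(108.4) = 216.9
  D: 0 + 1(25.25) = 25.25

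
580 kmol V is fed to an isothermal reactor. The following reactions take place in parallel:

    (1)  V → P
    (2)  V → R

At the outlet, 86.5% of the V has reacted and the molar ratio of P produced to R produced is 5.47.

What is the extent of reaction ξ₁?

ξ₁ = 424 kmol

Conversion of V: V consumed = 0.865 × 580 = 501.7 kmol = 1ξ₁ + 1ξ₂.
Selectivity: 1ξ₁ / (1ξ₂) = 5.47 → ξ₁ = 5.47 ξ₂.
Substitute: (1·5.47 + 1) ξ₂ = 501.7 → ξ₂ = 77.54 kmol, ξ₁ = 424.2 kmol.
Outlet amounts (n = n₀ + Σ ν·ξ):
  V: 580 − 1(424.2) − 1(77.54) = 78.3
  P: 0 + 1(424.2) = 424.2
  R: 0 + 1(77.54) = 77.54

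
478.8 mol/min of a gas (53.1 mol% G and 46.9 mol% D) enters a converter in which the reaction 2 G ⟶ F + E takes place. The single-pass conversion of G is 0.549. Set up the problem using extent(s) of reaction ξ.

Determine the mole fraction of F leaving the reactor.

0.146

G reacted = 0.549 × 254.2 = 139.6 mol/min; ν_G = −2, so ξ = 139.6/2 = 69.79 mol/min.
Outlet amounts (n = n₀ + ν ξ):
  G: 254.2 − 2(69.79) = 114.7
  F: 0 + 1(69.79) = 69.79
  E: 0 + 1(69.79) = 69.79
  D: 224.6 (inert)
Total out = 478.8 mol/min; y_F = 69.79 / 478.8 = 0.1458.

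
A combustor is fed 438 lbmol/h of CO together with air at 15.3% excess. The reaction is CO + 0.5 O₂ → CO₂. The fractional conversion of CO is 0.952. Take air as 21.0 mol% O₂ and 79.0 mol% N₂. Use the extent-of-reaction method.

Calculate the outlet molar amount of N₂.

Stoichiometric O₂ = 0.5 × 438 = 219 lbmol/h; O₂ fed = 219 × 1.153 = 252.5 lbmol/h.
N₂ fed = 252.5 × 79/21 = 949.9 lbmol/h.
Fuel reacted = 0.952 × 438 → ξ = 417 lbmol/h.
Outlet (n = n₀ + ν ξ):
  CO: 438 − 1(417) = 21.02
  O₂: 252.5 − 0.5(417) = 44.02
  N₂: 949.9 (inert)
  CO₂: 0 + 1(417) = 417

950 lbmol/h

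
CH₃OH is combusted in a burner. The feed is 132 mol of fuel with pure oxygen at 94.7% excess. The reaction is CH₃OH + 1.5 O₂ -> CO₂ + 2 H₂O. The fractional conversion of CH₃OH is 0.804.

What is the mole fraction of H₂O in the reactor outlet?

Stoichiometric O₂ = 1.5 × 132 = 198 mol; O₂ fed = 198 × 1.947 = 385.5 mol.
Fuel reacted = 0.804 × 132 → ξ = 106.1 mol.
Outlet (n = n₀ + ν ξ):
  CH₃OH: 132 − 1(106.1) = 25.87
  O₂: 385.5 − 1.5(106.1) = 226.3
  CO₂: 0 + 1(106.1) = 106.1
  H₂O: 0 + 2(106.1) = 212.3
Total out = 570.6 mol; y_H₂O = 212.3 / 570.6 = 0.372.

0.372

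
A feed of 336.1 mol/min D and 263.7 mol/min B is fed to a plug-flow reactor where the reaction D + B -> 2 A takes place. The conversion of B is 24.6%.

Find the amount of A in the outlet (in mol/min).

B reacted = 0.246 × 263.7 = 64.87 mol/min; ν_B = −1, so ξ = 64.87/1 = 64.87 mol/min.
Outlet amounts (n = n₀ + ν ξ):
  D: 336.1 − 1(64.87) = 271.2
  B: 263.7 − 1(64.87) = 198.8
  A: 0 + 2(64.87) = 129.7

130 mol/min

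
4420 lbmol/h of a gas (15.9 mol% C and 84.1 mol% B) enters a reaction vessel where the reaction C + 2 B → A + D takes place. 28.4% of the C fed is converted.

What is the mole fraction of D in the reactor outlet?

C reacted = 0.284 × 702.8 = 199.6 lbmol/h; ν_C = −1, so ξ = 199.6/1 = 199.6 lbmol/h.
Outlet amounts (n = n₀ + ν ξ):
  C: 702.8 − 1(199.6) = 503.2
  B: 3717 − 2(199.6) = 3318
  A: 0 + 1(199.6) = 199.6
  D: 0 + 1(199.6) = 199.6
Total out = 4220 lbmol/h; y_D = 199.6 / 4220 = 0.04729.

0.0473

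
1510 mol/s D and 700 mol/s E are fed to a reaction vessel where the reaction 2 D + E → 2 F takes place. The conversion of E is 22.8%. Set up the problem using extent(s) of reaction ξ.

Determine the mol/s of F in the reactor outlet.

E reacted = 0.228 × 700 = 159.6 mol/s; ν_E = −1, so ξ = 159.6/1 = 159.6 mol/s.
Outlet amounts (n = n₀ + ν ξ):
  D: 1510 − 2(159.6) = 1191
  E: 700 − 1(159.6) = 540.4
  F: 0 + 2(159.6) = 319.2

319 mol/s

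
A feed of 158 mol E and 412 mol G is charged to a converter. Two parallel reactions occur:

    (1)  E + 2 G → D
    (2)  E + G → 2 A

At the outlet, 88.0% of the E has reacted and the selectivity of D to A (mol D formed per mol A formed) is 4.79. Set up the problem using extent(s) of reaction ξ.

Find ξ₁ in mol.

Conversion of E: E consumed = 0.88 × 158 = 139 mol = 1ξ₁ + 1ξ₂.
Selectivity: 1ξ₁ / (2ξ₂) = 4.79 → ξ₁ = 9.58 ξ₂.
Substitute: (1·9.58 + 1) ξ₂ = 139 → ξ₂ = 13.14 mol, ξ₁ = 125.9 mol.
Outlet amounts (n = n₀ + Σ ν·ξ):
  E: 158 − 1(125.9) − 1(13.14) = 18.96
  G: 412 − 2(125.9) − 1(13.14) = 147.1
  D: 0 + 1(125.9) = 125.9
  A: 0 + 2(13.14) = 26.28

ξ₁ = 126 mol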